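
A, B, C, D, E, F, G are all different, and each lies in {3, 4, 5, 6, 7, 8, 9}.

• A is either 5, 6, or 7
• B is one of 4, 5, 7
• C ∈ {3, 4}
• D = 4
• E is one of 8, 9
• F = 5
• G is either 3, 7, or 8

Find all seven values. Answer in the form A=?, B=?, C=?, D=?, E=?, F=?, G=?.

D's domain is down to {4}, so D = 4. Strike 4 from B, C.
F has just one choice, so F = 5. Remove 5 from A, B.
B has just one choice, so B = 7. Remove 7 from A, G.
C's domain is down to {3}, so C = 3. So G can't be 3.
G must be 8 (only option left). Remove 8 from E.
A has just one choice, so A = 6.
E has just one choice, so E = 9.

A=6, B=7, C=3, D=4, E=9, F=5, G=8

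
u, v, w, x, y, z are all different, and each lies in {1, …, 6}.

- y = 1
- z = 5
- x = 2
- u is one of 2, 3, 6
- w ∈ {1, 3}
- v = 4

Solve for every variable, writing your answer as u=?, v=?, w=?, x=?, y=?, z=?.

u=6, v=4, w=3, x=2, y=1, z=5

v must be 4 (only option left).
That leaves x = 2. Eliminate 2 elsewhere: u.
y's domain is down to {1}, so y = 1. Remove 1 from w.
z's domain is down to {5}, so z = 5.
w must be 3 (only option left). So u can't be 3.
u's domain is down to {6}, so u = 6.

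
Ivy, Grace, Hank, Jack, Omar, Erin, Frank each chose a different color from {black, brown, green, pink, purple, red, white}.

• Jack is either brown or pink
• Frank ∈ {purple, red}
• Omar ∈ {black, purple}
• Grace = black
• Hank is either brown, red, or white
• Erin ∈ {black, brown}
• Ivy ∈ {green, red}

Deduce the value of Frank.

red

Grace has just one choice, so Grace = black. So Omar, Erin can't be black.
Omar must be purple (only option left). Strike purple from Frank.
So Frank = red.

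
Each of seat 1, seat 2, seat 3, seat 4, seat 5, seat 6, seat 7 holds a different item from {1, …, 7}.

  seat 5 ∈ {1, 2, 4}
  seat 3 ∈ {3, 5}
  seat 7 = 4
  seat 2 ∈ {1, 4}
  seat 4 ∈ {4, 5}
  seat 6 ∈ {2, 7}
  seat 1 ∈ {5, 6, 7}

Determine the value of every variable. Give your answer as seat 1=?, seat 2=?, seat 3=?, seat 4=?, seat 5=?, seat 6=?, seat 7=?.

seat 1=6, seat 2=1, seat 3=3, seat 4=5, seat 5=2, seat 6=7, seat 7=4

seat 7's domain is down to {4}, so seat 7 = 4. Eliminate 4 elsewhere: seat 2, seat 4, seat 5.
That leaves seat 2 = 1. Eliminate 1 elsewhere: seat 5.
seat 4 has just one choice, so seat 4 = 5. Remove 5 from seat 1, seat 3.
seat 5's domain is down to {2}, so seat 5 = 2. Eliminate 2 elsewhere: seat 6.
seat 6 has just one choice, so seat 6 = 7. Eliminate 7 elsewhere: seat 1.
seat 1 has just one choice, so seat 1 = 6.
seat 3 has just one choice, so seat 3 = 3.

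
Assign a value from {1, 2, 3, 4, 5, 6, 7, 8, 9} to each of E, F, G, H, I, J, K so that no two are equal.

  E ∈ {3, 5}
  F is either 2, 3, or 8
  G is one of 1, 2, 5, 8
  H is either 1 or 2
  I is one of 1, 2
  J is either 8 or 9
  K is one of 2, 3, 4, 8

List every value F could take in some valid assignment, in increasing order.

Among the 7 variables, 4 fits only K (and all 7 values in {1, 2, 3, 4, 5, 8, 9} must be used), so K = 4.
Among the 6 still-open variables, 9 fits only J (and all 6 values in {1, 2, 3, 5, 8, 9} must be used), so J = 9.
The 2 variables H and I are confined to {1, 2}, which locks those values in; drop them from F, G.
No further eliminations apply; F can still be any of 3, 8.

3, 8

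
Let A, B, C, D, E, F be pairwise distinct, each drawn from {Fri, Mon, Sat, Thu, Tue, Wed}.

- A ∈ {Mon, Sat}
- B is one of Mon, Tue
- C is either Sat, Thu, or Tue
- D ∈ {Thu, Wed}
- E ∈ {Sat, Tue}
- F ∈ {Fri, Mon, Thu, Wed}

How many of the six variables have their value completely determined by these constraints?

Among the 6 variables, Fri fits only F (and all 6 values in {Fri, Mon, Sat, Thu, Tue, Wed} must be used), so F = Fri.
Among the 5 still-open variables, Wed fits only D (and all 5 values in {Mon, Sat, Thu, Tue, Wed} must be used), so D = Wed.
The 4 still-open variables together cover exactly {Mon, Sat, Thu, Tue} — 4 values for 4 variables — and Thu appears only in C's list, so C = Thu.
Determined: C=Thu, D=Wed, F=Fri. The other variables each still have more than one consistent value. That makes 3.

3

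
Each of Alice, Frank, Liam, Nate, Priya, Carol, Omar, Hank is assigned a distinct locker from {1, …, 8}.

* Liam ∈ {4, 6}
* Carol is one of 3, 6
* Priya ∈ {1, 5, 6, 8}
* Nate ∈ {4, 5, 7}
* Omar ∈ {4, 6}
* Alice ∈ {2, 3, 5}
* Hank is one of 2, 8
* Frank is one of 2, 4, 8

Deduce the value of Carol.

3

Among the 8 variables, 1 fits only Priya (and all 8 values in {1, 2, 3, 4, 5, 6, 7, 8} must be used), so Priya = 1.
The 7 still-open variables draw from only 7 values {2, 3, 4, 5, 6, 7, 8}, so each is used; only Nate can be 7, hence Nate = 7.
The 6 still-open variables draw from only 6 values {2, 3, 4, 5, 6, 8}, so each is used; only Alice can be 5, hence Alice = 5.
The 5 still-open variables together cover exactly {2, 3, 4, 6, 8} — 5 values for 5 variables — and 3 appears only in Carol's list, so Carol = 3.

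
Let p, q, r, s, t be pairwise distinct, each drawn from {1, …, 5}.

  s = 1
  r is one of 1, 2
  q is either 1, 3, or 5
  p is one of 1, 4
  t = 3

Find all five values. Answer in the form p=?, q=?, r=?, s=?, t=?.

s must be 1 (only option left). So p, q, r can't be 1.
t's domain is down to {3}, so t = 3. Strike 3 from q.
p's domain is down to {4}, so p = 4.
q must be 5 (only option left).
r has just one choice, so r = 2.

p=4, q=5, r=2, s=1, t=3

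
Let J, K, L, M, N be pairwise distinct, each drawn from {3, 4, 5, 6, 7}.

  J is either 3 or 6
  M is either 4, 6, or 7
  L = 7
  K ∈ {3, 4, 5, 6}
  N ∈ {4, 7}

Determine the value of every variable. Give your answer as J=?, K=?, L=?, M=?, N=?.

L has just one choice, so L = 7. Remove 7 from M, N.
N must be 4 (only option left). Strike 4 from K, M.
M must be 6 (only option left). Strike 6 from J, K.
That leaves J = 3. Eliminate 3 elsewhere: K.
K's domain is down to {5}, so K = 5.

J=3, K=5, L=7, M=6, N=4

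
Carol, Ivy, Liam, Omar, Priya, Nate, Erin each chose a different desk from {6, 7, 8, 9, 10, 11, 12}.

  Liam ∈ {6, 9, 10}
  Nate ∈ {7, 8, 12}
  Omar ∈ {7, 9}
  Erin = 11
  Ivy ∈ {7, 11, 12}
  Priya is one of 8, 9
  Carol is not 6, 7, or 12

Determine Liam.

6

Erin has just one choice, so Erin = 11. So Carol, Ivy can't be 11.
The 6 still-open variables draw from only 6 values {6, 7, 8, 9, 10, 12}, so each is used; only Liam can be 6, hence Liam = 6.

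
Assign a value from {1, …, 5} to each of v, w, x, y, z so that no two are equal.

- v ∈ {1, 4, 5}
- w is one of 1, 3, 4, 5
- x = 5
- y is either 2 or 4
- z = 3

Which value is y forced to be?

2

x's domain is down to {5}, so x = 5. Remove 5 from v, w.
z has just one choice, so z = 3. Eliminate 3 elsewhere: w.
Among the 3 still-open variables, 2 fits only y (and all 3 values in {1, 2, 4} must be used), so y = 2.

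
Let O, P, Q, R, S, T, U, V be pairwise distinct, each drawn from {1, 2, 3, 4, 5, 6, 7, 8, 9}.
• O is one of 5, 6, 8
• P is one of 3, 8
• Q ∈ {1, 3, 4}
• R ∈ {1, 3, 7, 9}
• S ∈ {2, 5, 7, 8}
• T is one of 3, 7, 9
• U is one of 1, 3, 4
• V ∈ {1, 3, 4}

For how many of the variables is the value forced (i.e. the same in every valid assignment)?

1

The 3 variables Q, U, V are confined to {1, 3, 4}, which locks those values in; drop them from P, R, T.
P has just one choice, so P = 8. Remove 8 from O, S.
R and T share exactly the 2 values {7, 9}; by pigeonhole those values go to them, so strike 7, 9 from S.
Determined: P=8. The other variables each still have more than one consistent value. That makes 1.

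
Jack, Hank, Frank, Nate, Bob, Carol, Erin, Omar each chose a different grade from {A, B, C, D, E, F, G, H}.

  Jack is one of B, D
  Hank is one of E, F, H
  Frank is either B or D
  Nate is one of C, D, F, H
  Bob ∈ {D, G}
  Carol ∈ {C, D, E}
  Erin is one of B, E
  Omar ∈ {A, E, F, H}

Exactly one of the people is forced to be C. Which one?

Carol

Among the 8 variables, A fits only Omar (and all 8 values in {A, B, C, D, E, F, G, H} must be used), so Omar = A.
The 7 still-open variables together cover exactly {B, C, D, E, F, G, H} — 7 values for 7 variables — and G appears only in Bob's list, so Bob = G.
Jack and Frank share exactly the 2 values {B, D}; by pigeonhole those values go to them, so strike B, D from Nate, Carol, Erin.
That leaves Erin = E. Eliminate E elsewhere: Hank, Carol.
So C goes to Carol.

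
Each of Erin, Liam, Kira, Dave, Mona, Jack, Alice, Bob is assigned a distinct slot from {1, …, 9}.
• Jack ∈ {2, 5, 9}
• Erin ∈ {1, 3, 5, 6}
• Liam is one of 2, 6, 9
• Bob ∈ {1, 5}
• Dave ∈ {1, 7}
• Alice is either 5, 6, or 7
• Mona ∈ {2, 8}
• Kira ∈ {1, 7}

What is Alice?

6

The 8 variables draw from only 8 values {1, 2, 3, 5, 6, 7, 8, 9}, so each is used; only Erin can be 3, hence Erin = 3.
The 7 still-open variables draw from only 7 values {1, 2, 5, 6, 7, 8, 9}, so each is used; only Mona can be 8, hence Mona = 8.
Kira and Dave share exactly the 2 values {1, 7}; by pigeonhole those values go to them, so strike 1, 7 from Alice, Bob.
That leaves Bob = 5. Remove 5 from Jack, Alice.
So Alice = 6.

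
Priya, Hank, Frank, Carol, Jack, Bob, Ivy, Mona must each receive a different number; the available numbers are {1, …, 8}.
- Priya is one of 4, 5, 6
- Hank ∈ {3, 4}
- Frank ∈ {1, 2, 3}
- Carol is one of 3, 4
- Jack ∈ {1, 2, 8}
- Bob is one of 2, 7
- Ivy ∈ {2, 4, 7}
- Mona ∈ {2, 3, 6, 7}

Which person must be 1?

The 8 variables draw from only 8 values {1, 2, 3, 4, 5, 6, 7, 8}, so each is used; only Priya can be 5, hence Priya = 5.
The 7 still-open variables draw from only 7 values {1, 2, 3, 4, 6, 7, 8}, so each is used; only Mona can be 6, hence Mona = 6.
The 6 still-open variables together cover exactly {1, 2, 3, 4, 7, 8} — 6 values for 6 variables — and 8 appears only in Jack's list, so Jack = 8.
The 5 still-open variables draw from only 5 values {1, 2, 3, 4, 7}, so each is used; only Frank can be 1, hence Frank = 1.

Frank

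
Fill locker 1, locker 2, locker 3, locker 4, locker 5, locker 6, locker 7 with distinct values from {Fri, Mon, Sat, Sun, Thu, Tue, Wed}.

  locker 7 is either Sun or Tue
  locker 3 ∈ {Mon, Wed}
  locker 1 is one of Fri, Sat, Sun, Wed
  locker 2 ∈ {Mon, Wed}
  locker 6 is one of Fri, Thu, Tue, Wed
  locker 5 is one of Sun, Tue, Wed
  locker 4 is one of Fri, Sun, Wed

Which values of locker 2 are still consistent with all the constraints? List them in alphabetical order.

Mon, Wed

The 7 variables draw from only 7 values {Fri, Mon, Sat, Sun, Thu, Tue, Wed}, so each is used; only locker 1 can be Sat, hence locker 1 = Sat.
The 6 still-open variables draw from only 6 values {Fri, Mon, Sun, Thu, Tue, Wed}, so each is used; only locker 6 can be Thu, hence locker 6 = Thu.
Among the 5 still-open variables, Fri fits only locker 4 (and all 5 values in {Fri, Mon, Sun, Tue, Wed} must be used), so locker 4 = Fri.
locker 2 and locker 3 share exactly the 2 values {Mon, Wed}; by pigeonhole those values go to them, so strike Mon, Wed from locker 5.
No further eliminations apply; locker 2 can still be any of Mon, Wed.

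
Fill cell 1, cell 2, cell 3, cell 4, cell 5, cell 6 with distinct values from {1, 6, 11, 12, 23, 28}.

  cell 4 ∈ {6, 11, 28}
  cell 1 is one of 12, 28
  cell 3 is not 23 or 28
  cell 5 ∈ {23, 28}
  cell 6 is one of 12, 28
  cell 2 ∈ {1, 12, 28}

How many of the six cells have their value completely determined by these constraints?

The 6 variables draw from only 6 values {1, 6, 11, 12, 23, 28}, so each is used; only cell 5 can be 23, hence cell 5 = 23.
cell 1 and cell 6 share exactly the 2 values {12, 28}; by pigeonhole those values go to them, so strike 12, 28 from cell 2, cell 3, cell 4.
That leaves cell 2 = 1. Eliminate 1 elsewhere: cell 3.
Determined: cell 2=1, cell 5=23. The other cells each still have more than one consistent value. That makes 2.

2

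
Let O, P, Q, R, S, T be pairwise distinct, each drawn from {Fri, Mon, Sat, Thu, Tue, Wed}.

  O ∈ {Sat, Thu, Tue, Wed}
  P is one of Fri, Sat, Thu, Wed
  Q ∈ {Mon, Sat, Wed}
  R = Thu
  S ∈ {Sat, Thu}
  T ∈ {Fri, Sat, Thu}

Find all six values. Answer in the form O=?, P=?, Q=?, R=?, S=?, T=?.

O=Tue, P=Wed, Q=Mon, R=Thu, S=Sat, T=Fri

R has just one choice, so R = Thu. Eliminate Thu elsewhere: O, P, S, T.
That leaves S = Sat. Remove Sat from O, P, Q, T.
T's domain is down to {Fri}, so T = Fri. So P can't be Fri.
P's domain is down to {Wed}, so P = Wed. Remove Wed from O, Q.
Q's domain is down to {Mon}, so Q = Mon.
O has just one choice, so O = Tue.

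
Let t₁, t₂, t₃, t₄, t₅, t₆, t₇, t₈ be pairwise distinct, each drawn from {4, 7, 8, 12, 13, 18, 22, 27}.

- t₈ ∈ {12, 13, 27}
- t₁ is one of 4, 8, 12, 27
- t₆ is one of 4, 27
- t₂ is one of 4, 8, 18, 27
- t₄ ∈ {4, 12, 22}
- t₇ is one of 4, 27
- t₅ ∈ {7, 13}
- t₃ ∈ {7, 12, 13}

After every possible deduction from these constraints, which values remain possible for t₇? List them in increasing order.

Among the 8 variables, 18 fits only t₂ (and all 8 values in {4, 7, 8, 12, 13, 18, 22, 27} must be used), so t₂ = 18.
The 7 still-open variables draw from only 7 values {4, 7, 8, 12, 13, 22, 27}, so each is used; only t₁ can be 8, hence t₁ = 8.
Among the 6 still-open variables, 22 fits only t₄ (and all 6 values in {4, 7, 12, 13, 22, 27} must be used), so t₄ = 22.
t₆ and t₇ share exactly the 2 values {4, 27}; by pigeonhole those values go to them, so strike 4, 27 from t₈.
No further eliminations apply; t₇ can still be any of 4, 27.

4, 27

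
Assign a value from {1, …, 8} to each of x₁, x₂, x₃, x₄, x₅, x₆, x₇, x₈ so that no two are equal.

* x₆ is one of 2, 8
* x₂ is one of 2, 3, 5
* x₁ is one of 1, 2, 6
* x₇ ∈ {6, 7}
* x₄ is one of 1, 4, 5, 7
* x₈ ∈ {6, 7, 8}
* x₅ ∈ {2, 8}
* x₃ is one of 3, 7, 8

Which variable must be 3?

x₃

Among the 8 variables, 4 fits only x₄ (and all 8 values in {1, 2, 3, 4, 5, 6, 7, 8} must be used), so x₄ = 4.
The 7 still-open variables together cover exactly {1, 2, 3, 5, 6, 7, 8} — 7 values for 7 variables — and 1 appears only in x₁'s list, so x₁ = 1.
The 6 still-open variables together cover exactly {2, 3, 5, 6, 7, 8} — 6 values for 6 variables — and 5 appears only in x₂'s list, so x₂ = 5.
The 5 still-open variables together cover exactly {2, 3, 6, 7, 8} — 5 values for 5 variables — and 3 appears only in x₃'s list, so x₃ = 3.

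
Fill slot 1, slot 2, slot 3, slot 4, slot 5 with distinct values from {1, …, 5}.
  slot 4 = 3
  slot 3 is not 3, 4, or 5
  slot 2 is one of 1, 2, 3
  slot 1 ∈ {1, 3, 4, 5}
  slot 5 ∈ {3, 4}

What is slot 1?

slot 4 has just one choice, so slot 4 = 3. Strike 3 from slot 1, slot 2, slot 5.
slot 5 has just one choice, so slot 5 = 4. Eliminate 4 elsewhere: slot 1.
The 3 still-open variables draw from only 3 values {1, 2, 5}, so each is used; only slot 1 can be 5, hence slot 1 = 5.

5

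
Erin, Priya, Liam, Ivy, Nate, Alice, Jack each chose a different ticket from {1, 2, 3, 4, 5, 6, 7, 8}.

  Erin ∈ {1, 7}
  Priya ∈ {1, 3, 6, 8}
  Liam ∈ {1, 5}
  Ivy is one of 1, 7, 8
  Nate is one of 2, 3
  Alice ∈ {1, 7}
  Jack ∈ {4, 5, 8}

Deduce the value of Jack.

The 2 variables Erin and Alice are confined to {1, 7}, which locks those values in; drop them from Priya, Liam, Ivy.
Liam has just one choice, so Liam = 5. So Jack can't be 5.
That leaves Ivy = 8. Eliminate 8 elsewhere: Priya, Jack.
So Jack = 4.

4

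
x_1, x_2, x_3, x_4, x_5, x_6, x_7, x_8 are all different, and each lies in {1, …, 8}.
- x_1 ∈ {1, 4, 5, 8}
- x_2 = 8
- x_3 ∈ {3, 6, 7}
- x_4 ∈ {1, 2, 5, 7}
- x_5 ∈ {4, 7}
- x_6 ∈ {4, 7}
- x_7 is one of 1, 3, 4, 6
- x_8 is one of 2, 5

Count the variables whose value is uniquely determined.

1

x_2 must be 8 (only option left). Strike 8 from x_1.
x_5 and x_6 between them cover only {4, 7} — a naked pair. Remove those values from x_1, x_3, x_4, x_7.
The 3 variables x_1, x_4, x_8 are confined to {1, 2, 5}, which locks those values in; drop them from x_7.
Determined: x_2=8. The other variables each still have more than one consistent value. That makes 1.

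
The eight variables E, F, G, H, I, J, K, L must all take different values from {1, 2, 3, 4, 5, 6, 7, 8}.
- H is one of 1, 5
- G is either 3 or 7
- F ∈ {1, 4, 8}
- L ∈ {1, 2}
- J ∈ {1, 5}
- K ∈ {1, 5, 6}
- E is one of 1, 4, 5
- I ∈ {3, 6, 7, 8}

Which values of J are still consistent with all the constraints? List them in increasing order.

Among the 8 variables, 2 fits only L (and all 8 values in {1, 2, 3, 4, 5, 6, 7, 8} must be used), so L = 2.
H and J between them cover only {1, 5} — a naked pair. Remove those values from E, F, K.
E must be 4 (only option left). Eliminate 4 elsewhere: F.
F must be 8 (only option left). Remove 8 from I.
K's domain is down to {6}, so K = 6. So I can't be 6.
No further eliminations apply; J can still be any of 1, 5.

1, 5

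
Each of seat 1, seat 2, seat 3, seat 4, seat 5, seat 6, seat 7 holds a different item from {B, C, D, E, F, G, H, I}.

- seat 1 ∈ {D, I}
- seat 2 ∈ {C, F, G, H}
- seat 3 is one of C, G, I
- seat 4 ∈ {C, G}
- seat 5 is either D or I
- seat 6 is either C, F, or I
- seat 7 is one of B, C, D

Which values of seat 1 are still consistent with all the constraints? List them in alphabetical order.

Among the 7 variables, B fits only seat 7 (and all 7 values in {B, C, D, F, G, H, I} must be used), so seat 7 = B.
The 6 still-open variables together cover exactly {C, D, F, G, H, I} — 6 values for 6 variables — and H appears only in seat 2's list, so seat 2 = H.
The 5 still-open variables together cover exactly {C, D, F, G, I} — 5 values for 5 variables — and F appears only in seat 6's list, so seat 6 = F.
seat 1 and seat 5 share exactly the 2 values {D, I}; by pigeonhole those values go to them, so strike D, I from seat 3.
No further eliminations apply; seat 1 can still be any of D, I.

D, I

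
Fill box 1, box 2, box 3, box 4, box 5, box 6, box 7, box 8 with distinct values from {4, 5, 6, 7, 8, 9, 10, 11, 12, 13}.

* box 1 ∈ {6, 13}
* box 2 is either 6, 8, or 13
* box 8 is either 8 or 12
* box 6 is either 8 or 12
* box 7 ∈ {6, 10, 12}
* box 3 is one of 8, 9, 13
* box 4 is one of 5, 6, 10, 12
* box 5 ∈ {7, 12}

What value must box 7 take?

The 8 variables draw from only 8 values {5, 6, 7, 8, 9, 10, 12, 13}, so each is used; only box 4 can be 5, hence box 4 = 5.
The 7 still-open variables together cover exactly {6, 7, 8, 9, 10, 12, 13} — 7 values for 7 variables — and 7 appears only in box 5's list, so box 5 = 7.
Among the 6 still-open variables, 9 fits only box 3 (and all 6 values in {6, 8, 9, 10, 12, 13} must be used), so box 3 = 9.
The 5 still-open variables together cover exactly {6, 8, 10, 12, 13} — 5 values for 5 variables — and 10 appears only in box 7's list, so box 7 = 10.

10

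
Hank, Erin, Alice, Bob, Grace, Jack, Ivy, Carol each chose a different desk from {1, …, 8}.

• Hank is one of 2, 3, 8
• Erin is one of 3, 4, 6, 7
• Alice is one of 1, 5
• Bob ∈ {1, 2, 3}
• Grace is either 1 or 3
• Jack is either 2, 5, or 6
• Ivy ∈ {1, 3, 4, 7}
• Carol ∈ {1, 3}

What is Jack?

The 8 variables draw from only 8 values {1, 2, 3, 4, 5, 6, 7, 8}, so each is used; only Hank can be 8, hence Hank = 8.
Grace and Carol between them cover only {1, 3} — a naked pair. Remove those values from Erin, Alice, Bob, Ivy.
Alice has just one choice, so Alice = 5. Remove 5 from Jack.
Bob has just one choice, so Bob = 2. Eliminate 2 elsewhere: Jack.
So Jack = 6.

6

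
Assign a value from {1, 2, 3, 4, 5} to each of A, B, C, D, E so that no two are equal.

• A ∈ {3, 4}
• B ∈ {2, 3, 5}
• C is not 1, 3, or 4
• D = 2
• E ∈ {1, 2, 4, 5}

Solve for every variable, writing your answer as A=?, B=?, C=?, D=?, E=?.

D's domain is down to {2}, so D = 2. Remove 2 from B, C, E.
C must be 5 (only option left). Eliminate 5 elsewhere: B, E.
B must be 3 (only option left). So A can't be 3.
A's domain is down to {4}, so A = 4. So E can't be 4.
E's domain is down to {1}, so E = 1.

A=4, B=3, C=5, D=2, E=1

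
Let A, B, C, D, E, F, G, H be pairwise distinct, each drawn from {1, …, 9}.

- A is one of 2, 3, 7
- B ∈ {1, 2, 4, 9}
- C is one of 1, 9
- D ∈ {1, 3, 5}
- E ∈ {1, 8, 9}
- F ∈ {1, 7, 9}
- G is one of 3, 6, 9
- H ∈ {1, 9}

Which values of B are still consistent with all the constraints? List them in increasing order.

2, 4

C and H between them cover only {1, 9} — a naked pair. Remove those values from B, D, E, F, G.
That leaves E = 8.
F's domain is down to {7}, so F = 7. Strike 7 from A.
No further eliminations apply; B can still be any of 2, 4.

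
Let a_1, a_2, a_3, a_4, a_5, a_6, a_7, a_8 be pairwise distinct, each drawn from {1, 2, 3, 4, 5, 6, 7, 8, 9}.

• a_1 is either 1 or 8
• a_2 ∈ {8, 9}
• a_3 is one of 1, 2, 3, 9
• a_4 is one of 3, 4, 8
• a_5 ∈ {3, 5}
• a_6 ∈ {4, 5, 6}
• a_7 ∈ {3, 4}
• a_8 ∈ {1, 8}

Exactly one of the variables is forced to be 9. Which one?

The 8 variables together cover exactly {1, 2, 3, 4, 5, 6, 8, 9} — 8 values for 8 variables — and 2 appears only in a_3's list, so a_3 = 2.
The 7 still-open variables draw from only 7 values {1, 3, 4, 5, 6, 8, 9}, so each is used; only a_6 can be 6, hence a_6 = 6.
The 6 still-open variables draw from only 6 values {1, 3, 4, 5, 8, 9}, so each is used; only a_5 can be 5, hence a_5 = 5.
The 5 still-open variables draw from only 5 values {1, 3, 4, 8, 9}, so each is used; only a_2 can be 9, hence a_2 = 9.

a_2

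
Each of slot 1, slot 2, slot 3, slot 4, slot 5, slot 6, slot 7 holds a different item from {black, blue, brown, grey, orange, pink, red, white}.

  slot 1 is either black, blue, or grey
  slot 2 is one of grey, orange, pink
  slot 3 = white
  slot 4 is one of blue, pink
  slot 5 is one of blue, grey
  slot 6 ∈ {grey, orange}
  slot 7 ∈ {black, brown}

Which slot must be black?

slot 1

slot 3 has just one choice, so slot 3 = white.
The 6 still-open variables draw from only 6 values {black, blue, brown, grey, orange, pink}, so each is used; only slot 7 can be brown, hence slot 7 = brown.
The 5 still-open variables draw from only 5 values {black, blue, grey, orange, pink}, so each is used; only slot 1 can be black, hence slot 1 = black.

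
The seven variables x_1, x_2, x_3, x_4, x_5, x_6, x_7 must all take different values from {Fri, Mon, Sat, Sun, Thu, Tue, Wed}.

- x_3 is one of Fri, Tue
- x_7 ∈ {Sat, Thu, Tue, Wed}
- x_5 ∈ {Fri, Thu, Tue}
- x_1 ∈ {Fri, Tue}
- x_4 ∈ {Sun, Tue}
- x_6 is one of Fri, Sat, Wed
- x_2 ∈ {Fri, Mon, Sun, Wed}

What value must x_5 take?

Thu

The 7 variables together cover exactly {Fri, Mon, Sat, Sun, Thu, Tue, Wed} — 7 values for 7 variables — and Mon appears only in x_2's list, so x_2 = Mon.
The 6 still-open variables together cover exactly {Fri, Sat, Sun, Thu, Tue, Wed} — 6 values for 6 variables — and Sun appears only in x_4's list, so x_4 = Sun.
x_1 and x_3 between them cover only {Fri, Tue} — a naked pair. Remove those values from x_5, x_6, x_7.
So x_5 = Thu.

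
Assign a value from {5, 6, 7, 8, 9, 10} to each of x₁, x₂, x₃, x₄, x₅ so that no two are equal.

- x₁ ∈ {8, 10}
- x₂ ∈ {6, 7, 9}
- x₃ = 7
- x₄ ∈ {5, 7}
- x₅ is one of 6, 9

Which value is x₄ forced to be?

x₃'s domain is down to {7}, so x₃ = 7. Eliminate 7 elsewhere: x₂, x₄.
So x₄ = 5.

5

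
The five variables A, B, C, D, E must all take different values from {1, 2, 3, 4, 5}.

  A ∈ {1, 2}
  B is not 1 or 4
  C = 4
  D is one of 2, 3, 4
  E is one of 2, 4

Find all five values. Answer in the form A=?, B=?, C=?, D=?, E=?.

A=1, B=5, C=4, D=3, E=2

C has just one choice, so C = 4. So D, E can't be 4.
That leaves E = 2. So A, B, D can't be 2.
A must be 1 (only option left).
D's domain is down to {3}, so D = 3. Remove 3 from B.
That leaves B = 5.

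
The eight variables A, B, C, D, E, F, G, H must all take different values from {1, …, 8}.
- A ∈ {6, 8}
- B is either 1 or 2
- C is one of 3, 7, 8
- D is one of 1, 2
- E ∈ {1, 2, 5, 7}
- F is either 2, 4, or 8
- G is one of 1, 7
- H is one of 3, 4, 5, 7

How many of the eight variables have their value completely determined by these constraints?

3

The 8 variables together cover exactly {1, 2, 3, 4, 5, 6, 7, 8} — 8 values for 8 variables — and 6 appears only in A's list, so A = 6.
The 2 variables B and D are confined to {1, 2}, which locks those values in; drop them from E, F, G.
G must be 7 (only option left). Eliminate 7 elsewhere: C, E, H.
E's domain is down to {5}, so E = 5. Eliminate 5 elsewhere: H.
Determined: A=6, E=5, G=7. The other variables each still have more than one consistent value. That makes 3.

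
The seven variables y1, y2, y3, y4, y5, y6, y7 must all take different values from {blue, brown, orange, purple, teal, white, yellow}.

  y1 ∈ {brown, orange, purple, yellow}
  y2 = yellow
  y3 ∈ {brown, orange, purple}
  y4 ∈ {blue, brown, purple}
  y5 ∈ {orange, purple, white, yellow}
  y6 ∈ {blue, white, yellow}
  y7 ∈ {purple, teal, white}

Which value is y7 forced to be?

y2's domain is down to {yellow}, so y2 = yellow. Remove yellow from y1, y5, y6.
The 6 still-open variables draw from only 6 values {blue, brown, orange, purple, teal, white}, so each is used; only y7 can be teal, hence y7 = teal.

teal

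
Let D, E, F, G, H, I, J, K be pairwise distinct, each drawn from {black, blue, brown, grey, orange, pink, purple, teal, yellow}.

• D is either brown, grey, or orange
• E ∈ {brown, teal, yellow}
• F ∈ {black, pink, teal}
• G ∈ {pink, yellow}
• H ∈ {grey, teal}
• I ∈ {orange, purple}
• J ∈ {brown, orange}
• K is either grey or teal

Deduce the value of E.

Among the 8 variables, black fits only F (and all 8 values in {black, brown, grey, orange, pink, purple, teal, yellow} must be used), so F = black.
The 7 still-open variables together cover exactly {brown, grey, orange, pink, purple, teal, yellow} — 7 values for 7 variables — and pink appears only in G's list, so G = pink.
The 6 still-open variables draw from only 6 values {brown, grey, orange, purple, teal, yellow}, so each is used; only I can be purple, hence I = purple.
The 5 still-open variables together cover exactly {brown, grey, orange, teal, yellow} — 5 values for 5 variables — and yellow appears only in E's list, so E = yellow.

yellow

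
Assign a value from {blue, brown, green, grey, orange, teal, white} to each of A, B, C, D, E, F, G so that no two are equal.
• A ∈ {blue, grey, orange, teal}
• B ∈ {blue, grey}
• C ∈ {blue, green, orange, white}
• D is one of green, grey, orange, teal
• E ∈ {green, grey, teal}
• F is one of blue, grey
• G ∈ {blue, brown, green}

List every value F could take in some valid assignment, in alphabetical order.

The 7 variables together cover exactly {blue, brown, green, grey, orange, teal, white} — 7 values for 7 variables — and brown appears only in G's list, so G = brown.
The 6 still-open variables draw from only 6 values {blue, green, grey, orange, teal, white}, so each is used; only C can be white, hence C = white.
The 2 variables B and F are confined to {blue, grey}, which locks those values in; drop them from A, D, E.
No further eliminations apply; F can still be any of blue, grey.

blue, grey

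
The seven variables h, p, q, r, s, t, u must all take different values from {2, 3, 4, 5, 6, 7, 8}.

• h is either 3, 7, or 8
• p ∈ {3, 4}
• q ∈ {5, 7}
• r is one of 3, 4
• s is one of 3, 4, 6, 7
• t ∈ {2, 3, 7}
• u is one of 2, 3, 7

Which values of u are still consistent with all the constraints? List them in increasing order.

Among the 7 variables, 5 fits only q (and all 7 values in {2, 3, 4, 5, 6, 7, 8} must be used), so q = 5.
The 6 still-open variables together cover exactly {2, 3, 4, 6, 7, 8} — 6 values for 6 variables — and 6 appears only in s's list, so s = 6.
The 5 still-open variables draw from only 5 values {2, 3, 4, 7, 8}, so each is used; only h can be 8, hence h = 8.
The 2 variables p and r are confined to {3, 4}, which locks those values in; drop them from t, u.
No further eliminations apply; u can still be any of 2, 7.

2, 7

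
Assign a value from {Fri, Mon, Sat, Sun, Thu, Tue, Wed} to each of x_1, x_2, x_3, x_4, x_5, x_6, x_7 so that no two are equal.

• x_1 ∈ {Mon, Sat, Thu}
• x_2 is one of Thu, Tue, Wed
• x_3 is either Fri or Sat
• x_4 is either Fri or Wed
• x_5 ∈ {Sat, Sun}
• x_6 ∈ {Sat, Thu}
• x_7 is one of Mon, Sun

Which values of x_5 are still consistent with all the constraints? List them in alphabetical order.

Among the 7 variables, Tue fits only x_2 (and all 7 values in {Fri, Mon, Sat, Sun, Thu, Tue, Wed} must be used), so x_2 = Tue.
Among the 6 still-open variables, Wed fits only x_4 (and all 6 values in {Fri, Mon, Sat, Sun, Thu, Wed} must be used), so x_4 = Wed.
Among the 5 still-open variables, Fri fits only x_3 (and all 5 values in {Fri, Mon, Sat, Sun, Thu} must be used), so x_3 = Fri.
No further eliminations apply; x_5 can still be any of Sat, Sun.

Sat, Sun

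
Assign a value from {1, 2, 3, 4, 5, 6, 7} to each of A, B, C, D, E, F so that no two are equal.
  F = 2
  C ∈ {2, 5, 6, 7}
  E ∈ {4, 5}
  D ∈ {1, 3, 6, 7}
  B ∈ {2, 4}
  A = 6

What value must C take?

7

A has just one choice, so A = 6. Remove 6 from C, D.
That leaves F = 2. Remove 2 from B, C.
B must be 4 (only option left). Remove 4 from E.
That leaves E = 5. Strike 5 from C.
So C = 7.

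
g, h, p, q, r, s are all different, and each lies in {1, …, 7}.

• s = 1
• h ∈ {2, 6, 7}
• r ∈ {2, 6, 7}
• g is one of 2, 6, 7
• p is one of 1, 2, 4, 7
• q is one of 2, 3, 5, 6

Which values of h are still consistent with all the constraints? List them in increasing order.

s has just one choice, so s = 1. Remove 1 from p.
g, h, r share exactly the 3 values {2, 6, 7}; by pigeonhole those values go to them, so strike 2, 6, 7 from p, q.
p has just one choice, so p = 4.
No further eliminations apply; h can still be any of 2, 6, 7.

2, 6, 7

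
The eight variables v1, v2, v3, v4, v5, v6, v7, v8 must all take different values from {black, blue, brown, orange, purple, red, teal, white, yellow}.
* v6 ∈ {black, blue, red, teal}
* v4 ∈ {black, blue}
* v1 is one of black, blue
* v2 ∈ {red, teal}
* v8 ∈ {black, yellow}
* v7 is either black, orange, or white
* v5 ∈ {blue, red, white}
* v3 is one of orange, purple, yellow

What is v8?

yellow

The 8 variables together cover exactly {black, blue, orange, purple, red, teal, white, yellow} — 8 values for 8 variables — and purple appears only in v3's list, so v3 = purple.
The 7 still-open variables together cover exactly {black, blue, orange, red, teal, white, yellow} — 7 values for 7 variables — and orange appears only in v7's list, so v7 = orange.
The 6 still-open variables together cover exactly {black, blue, red, teal, white, yellow} — 6 values for 6 variables — and white appears only in v5's list, so v5 = white.
Among the 5 still-open variables, yellow fits only v8 (and all 5 values in {black, blue, red, teal, yellow} must be used), so v8 = yellow.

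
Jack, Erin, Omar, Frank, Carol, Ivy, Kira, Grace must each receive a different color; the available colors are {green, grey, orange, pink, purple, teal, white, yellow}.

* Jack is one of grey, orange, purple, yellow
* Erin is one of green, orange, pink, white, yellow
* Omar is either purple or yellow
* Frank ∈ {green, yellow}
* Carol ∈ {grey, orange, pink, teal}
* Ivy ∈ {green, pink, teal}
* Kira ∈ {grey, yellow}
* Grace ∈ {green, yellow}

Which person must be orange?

Jack

The 8 variables draw from only 8 values {green, grey, orange, pink, purple, teal, white, yellow}, so each is used; only Erin can be white, hence Erin = white.
The 2 variables Frank and Grace are confined to {green, yellow}, which locks those values in; drop them from Jack, Omar, Ivy, Kira.
That leaves Omar = purple. Remove purple from Jack.
That leaves Kira = grey. Strike grey from Jack, Carol.
So orange goes to Jack.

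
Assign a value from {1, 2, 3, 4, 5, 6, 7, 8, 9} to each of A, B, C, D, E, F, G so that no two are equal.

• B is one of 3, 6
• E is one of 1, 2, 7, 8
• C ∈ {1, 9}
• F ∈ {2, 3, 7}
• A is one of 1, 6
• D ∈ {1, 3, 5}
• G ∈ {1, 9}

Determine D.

5

C and G between them cover only {1, 9} — a naked pair. Remove those values from A, D, E.
A must be 6 (only option left). Strike 6 from B.
B's domain is down to {3}, so B = 3. Strike 3 from D, F.
So D = 5.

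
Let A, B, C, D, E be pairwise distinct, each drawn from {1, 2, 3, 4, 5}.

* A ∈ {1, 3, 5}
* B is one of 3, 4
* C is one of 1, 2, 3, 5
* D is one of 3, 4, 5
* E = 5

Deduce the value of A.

E must be 5 (only option left). So A, C, D can't be 5.
Among the 4 still-open variables, 2 fits only C (and all 4 values in {1, 2, 3, 4} must be used), so C = 2.
Among the 3 still-open variables, 1 fits only A (and all 3 values in {1, 3, 4} must be used), so A = 1.

1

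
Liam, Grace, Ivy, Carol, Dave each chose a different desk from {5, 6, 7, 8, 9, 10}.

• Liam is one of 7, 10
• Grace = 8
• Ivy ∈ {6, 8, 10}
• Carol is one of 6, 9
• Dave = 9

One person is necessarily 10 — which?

Ivy

Grace has just one choice, so Grace = 8. Eliminate 8 elsewhere: Ivy.
Dave's domain is down to {9}, so Dave = 9. Eliminate 9 elsewhere: Carol.
Carol must be 6 (only option left). Eliminate 6 elsewhere: Ivy.
So 10 goes to Ivy.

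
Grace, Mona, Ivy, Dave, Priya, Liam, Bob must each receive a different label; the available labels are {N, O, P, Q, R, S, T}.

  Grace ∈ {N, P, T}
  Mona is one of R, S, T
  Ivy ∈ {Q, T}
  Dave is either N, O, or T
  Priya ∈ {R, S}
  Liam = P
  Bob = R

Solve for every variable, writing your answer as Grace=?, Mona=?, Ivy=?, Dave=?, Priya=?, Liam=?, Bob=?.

Grace=N, Mona=T, Ivy=Q, Dave=O, Priya=S, Liam=P, Bob=R

Liam has just one choice, so Liam = P. Eliminate P elsewhere: Grace.
Bob must be R (only option left). Eliminate R elsewhere: Mona, Priya.
Priya must be S (only option left). Strike S from Mona.
Mona's domain is down to {T}, so Mona = T. Strike T from Grace, Ivy, Dave.
Ivy must be Q (only option left).
That leaves Grace = N. Strike N from Dave.
Dave has just one choice, so Dave = O.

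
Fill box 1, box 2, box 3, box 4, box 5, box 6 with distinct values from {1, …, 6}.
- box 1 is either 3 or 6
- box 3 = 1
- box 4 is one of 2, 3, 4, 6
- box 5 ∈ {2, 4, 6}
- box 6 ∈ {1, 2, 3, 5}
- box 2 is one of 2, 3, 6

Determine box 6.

box 3 has just one choice, so box 3 = 1. So box 6 can't be 1.
Among the 5 still-open variables, 5 fits only box 6 (and all 5 values in {2, 3, 4, 5, 6} must be used), so box 6 = 5.

5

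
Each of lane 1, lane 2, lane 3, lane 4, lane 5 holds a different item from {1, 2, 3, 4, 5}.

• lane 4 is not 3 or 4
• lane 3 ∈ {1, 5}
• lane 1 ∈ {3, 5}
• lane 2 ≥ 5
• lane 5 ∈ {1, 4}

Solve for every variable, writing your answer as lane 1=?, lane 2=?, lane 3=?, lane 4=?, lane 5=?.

lane 2 must be 5 (only option left). So lane 1, lane 3, lane 4 can't be 5.
lane 3 must be 1 (only option left). Strike 1 from lane 4, lane 5.
lane 4 must be 2 (only option left).
lane 5 has just one choice, so lane 5 = 4.
That leaves lane 1 = 3.

lane 1=3, lane 2=5, lane 3=1, lane 4=2, lane 5=4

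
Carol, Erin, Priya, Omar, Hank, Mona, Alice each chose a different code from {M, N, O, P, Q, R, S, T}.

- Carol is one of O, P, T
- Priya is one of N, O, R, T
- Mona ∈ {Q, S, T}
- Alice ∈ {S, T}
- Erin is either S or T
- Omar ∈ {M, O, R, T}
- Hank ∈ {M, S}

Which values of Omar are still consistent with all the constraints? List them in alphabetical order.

The 2 variables Erin and Alice are confined to {S, T}, which locks those values in; drop them from Carol, Priya, Omar, Hank, Mona.
That leaves Hank = M. So Omar can't be M.
That leaves Mona = Q.
No further eliminations apply; Omar can still be any of O, R.

O, R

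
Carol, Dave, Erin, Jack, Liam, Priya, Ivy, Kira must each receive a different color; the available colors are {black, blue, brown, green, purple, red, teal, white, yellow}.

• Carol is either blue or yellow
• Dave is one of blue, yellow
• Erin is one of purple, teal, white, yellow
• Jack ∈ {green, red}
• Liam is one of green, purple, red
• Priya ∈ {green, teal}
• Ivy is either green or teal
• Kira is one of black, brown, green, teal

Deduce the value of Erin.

white

Carol and Dave share exactly the 2 values {blue, yellow}; by pigeonhole those values go to them, so strike blue, yellow from Erin.
Priya and Ivy between them cover only {green, teal} — a naked pair. Remove those values from Erin, Jack, Liam, Kira.
Jack must be red (only option left). Eliminate red elsewhere: Liam.
That leaves Liam = purple. Eliminate purple elsewhere: Erin.
So Erin = white.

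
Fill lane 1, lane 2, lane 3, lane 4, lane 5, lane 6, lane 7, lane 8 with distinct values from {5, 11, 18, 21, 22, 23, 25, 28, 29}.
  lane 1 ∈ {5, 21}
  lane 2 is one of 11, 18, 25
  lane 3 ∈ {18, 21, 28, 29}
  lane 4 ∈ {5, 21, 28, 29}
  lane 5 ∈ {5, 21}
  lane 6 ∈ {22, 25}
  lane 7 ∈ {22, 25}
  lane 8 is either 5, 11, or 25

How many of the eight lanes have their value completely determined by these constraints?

The 2 variables lane 1 and lane 5 are confined to {5, 21}, which locks those values in; drop them from lane 3, lane 4, lane 8.
The 2 variables lane 6 and lane 7 are confined to {22, 25}, which locks those values in; drop them from lane 2, lane 8.
lane 8 has just one choice, so lane 8 = 11. Strike 11 from lane 2.
lane 2 has just one choice, so lane 2 = 18. Eliminate 18 elsewhere: lane 3.
Determined: lane 2=18, lane 8=11. The other lanes each still have more than one consistent value. That makes 2.

2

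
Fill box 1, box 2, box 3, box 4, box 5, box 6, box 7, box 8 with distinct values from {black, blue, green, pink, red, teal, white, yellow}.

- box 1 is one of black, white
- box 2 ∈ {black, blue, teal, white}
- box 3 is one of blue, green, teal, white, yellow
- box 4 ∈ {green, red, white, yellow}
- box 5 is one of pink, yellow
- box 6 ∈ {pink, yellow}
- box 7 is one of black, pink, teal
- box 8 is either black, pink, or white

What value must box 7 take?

teal

The 8 variables together cover exactly {black, blue, green, pink, red, teal, white, yellow} — 8 values for 8 variables — and red appears only in box 4's list, so box 4 = red.
The 7 still-open variables together cover exactly {black, blue, green, pink, teal, white, yellow} — 7 values for 7 variables — and green appears only in box 3's list, so box 3 = green.
Among the 6 still-open variables, blue fits only box 2 (and all 6 values in {black, blue, pink, teal, white, yellow} must be used), so box 2 = blue.
The 5 still-open variables together cover exactly {black, pink, teal, white, yellow} — 5 values for 5 variables — and teal appears only in box 7's list, so box 7 = teal.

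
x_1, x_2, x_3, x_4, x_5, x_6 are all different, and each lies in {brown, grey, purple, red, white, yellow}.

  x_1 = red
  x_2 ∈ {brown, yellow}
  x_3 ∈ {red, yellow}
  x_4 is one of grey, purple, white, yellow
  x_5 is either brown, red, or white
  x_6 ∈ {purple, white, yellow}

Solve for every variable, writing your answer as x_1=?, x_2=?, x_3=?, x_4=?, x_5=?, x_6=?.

x_1 must be red (only option left). So x_3, x_5 can't be red.
x_3 must be yellow (only option left). Remove yellow from x_2, x_4, x_6.
x_2 must be brown (only option left). Strike brown from x_5.
x_5 has just one choice, so x_5 = white. So x_4, x_6 can't be white.
That leaves x_6 = purple. Strike purple from x_4.
That leaves x_4 = grey.

x_1=red, x_2=brown, x_3=yellow, x_4=grey, x_5=white, x_6=purple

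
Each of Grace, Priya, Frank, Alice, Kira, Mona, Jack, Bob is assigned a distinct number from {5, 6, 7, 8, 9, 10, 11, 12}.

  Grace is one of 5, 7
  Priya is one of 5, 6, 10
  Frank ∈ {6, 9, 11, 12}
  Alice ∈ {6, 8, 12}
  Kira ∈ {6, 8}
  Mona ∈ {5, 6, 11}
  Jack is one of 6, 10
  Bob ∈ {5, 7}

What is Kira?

8

Among the 8 variables, 9 fits only Frank (and all 8 values in {5, 6, 7, 8, 9, 10, 11, 12} must be used), so Frank = 9.
Among the 7 still-open variables, 11 fits only Mona (and all 7 values in {5, 6, 7, 8, 10, 11, 12} must be used), so Mona = 11.
The 6 still-open variables together cover exactly {5, 6, 7, 8, 10, 12} — 6 values for 6 variables — and 12 appears only in Alice's list, so Alice = 12.
Among the 5 still-open variables, 8 fits only Kira (and all 5 values in {5, 6, 7, 8, 10} must be used), so Kira = 8.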